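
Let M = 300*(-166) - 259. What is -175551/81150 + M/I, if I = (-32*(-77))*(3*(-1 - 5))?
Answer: -620625017/599860800 ≈ -1.0346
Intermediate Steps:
I = -44352 (I = 2464*(3*(-6)) = 2464*(-18) = -44352)
M = -50059 (M = -49800 - 259 = -50059)
-175551/81150 + M/I = -175551/81150 - 50059/(-44352) = -175551*1/81150 - 50059*(-1/44352) = -58517/27050 + 50059/44352 = -620625017/599860800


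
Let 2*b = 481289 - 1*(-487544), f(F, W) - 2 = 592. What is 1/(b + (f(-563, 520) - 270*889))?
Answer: 2/489961 ≈ 4.0820e-6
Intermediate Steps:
f(F, W) = 594 (f(F, W) = 2 + 592 = 594)
b = 968833/2 (b = (481289 - 1*(-487544))/2 = (481289 + 487544)/2 = (½)*968833 = 968833/2 ≈ 4.8442e+5)
1/(b + (f(-563, 520) - 270*889)) = 1/(968833/2 + (594 - 270*889)) = 1/(968833/2 + (594 - 1*240030)) = 1/(968833/2 + (594 - 240030)) = 1/(968833/2 - 239436) = 1/(489961/2) = 2/489961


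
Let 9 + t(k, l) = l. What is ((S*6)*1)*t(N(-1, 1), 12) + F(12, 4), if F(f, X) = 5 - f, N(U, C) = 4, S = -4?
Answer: -79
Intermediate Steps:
t(k, l) = -9 + l
((S*6)*1)*t(N(-1, 1), 12) + F(12, 4) = (-4*6*1)*(-9 + 12) + (5 - 1*12) = -24*1*3 + (5 - 12) = -24*3 - 7 = -72 - 7 = -79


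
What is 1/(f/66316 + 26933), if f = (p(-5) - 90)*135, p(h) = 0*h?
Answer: 33158/893038339 ≈ 3.7129e-5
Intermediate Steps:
p(h) = 0
f = -12150 (f = (0 - 90)*135 = -90*135 = -12150)
1/(f/66316 + 26933) = 1/(-12150/66316 + 26933) = 1/(-12150*1/66316 + 26933) = 1/(-6075/33158 + 26933) = 1/(893038339/33158) = 33158/893038339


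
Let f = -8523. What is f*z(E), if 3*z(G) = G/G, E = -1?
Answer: -2841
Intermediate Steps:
z(G) = ⅓ (z(G) = (G/G)/3 = (⅓)*1 = ⅓)
f*z(E) = -8523*⅓ = -2841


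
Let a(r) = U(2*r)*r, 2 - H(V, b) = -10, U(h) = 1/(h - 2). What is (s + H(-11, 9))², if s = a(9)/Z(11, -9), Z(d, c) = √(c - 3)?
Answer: 147429/1024 - 9*I*√3/4 ≈ 143.97 - 3.8971*I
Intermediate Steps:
U(h) = 1/(-2 + h)
H(V, b) = 12 (H(V, b) = 2 - 1*(-10) = 2 + 10 = 12)
Z(d, c) = √(-3 + c)
a(r) = r/(-2 + 2*r)
s = -3*I*√3/32 (s = ((½)*9/(-1 + 9))/(√(-3 - 9)) = ((½)*9/8)/(√(-12)) = ((½)*9*(⅛))/((2*I*√3)) = 9*(-I*√3/6)/16 = -3*I*√3/32 ≈ -0.16238*I)
(s + H(-11, 9))² = (-3*I*√3/32 + 12)² = (12 - 3*I*√3/32)²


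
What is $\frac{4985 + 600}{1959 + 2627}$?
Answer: $\frac{5585}{4586} \approx 1.2178$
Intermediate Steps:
$\frac{4985 + 600}{1959 + 2627} = \frac{5585}{4586}$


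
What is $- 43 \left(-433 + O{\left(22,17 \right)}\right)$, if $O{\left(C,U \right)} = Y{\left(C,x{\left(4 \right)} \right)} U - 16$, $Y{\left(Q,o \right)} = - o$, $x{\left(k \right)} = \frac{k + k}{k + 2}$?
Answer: $\frac{60845}{3} \approx 20282.0$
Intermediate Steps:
$x{\left(k \right)} = \frac{2 k}{2 + k}$
$O{\left(C,U \right)} = -16 - \frac{4 U}{3}$ ($O{\left(C,U \right)} = - \frac{2 \cdot 4}{2 + 4} U - 16 = - \frac{2 \cdot 4}{6} U - 16 = \left(-1\right) \frac{4}{3} U - 16 = - \frac{4 U}{3} - 16 = -16 - \frac{4 U}{3}$)
$- 43 \left(-433 + O{\left(22,17 \right)}\right) = - 43 \left(-433 - \frac{116}{3}\right) = \left(-43\right) \left(- \frac{1415}{3}\right) = \frac{60845}{3}$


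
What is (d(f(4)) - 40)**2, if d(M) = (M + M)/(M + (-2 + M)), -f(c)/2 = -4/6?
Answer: 1296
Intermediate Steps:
f(c) = 4/3 (f(c) = -(-8)/6 = -2*(-2/3) = 4/3)
d(M) = 2*M/(-2 + 2*M) (d(M) = (2*M)/(-2 + 2*M) = 2*M/(-2 + 2*M))
(d(f(4)) - 40)**2 = (4/(3*(-1 + 4/3)) - 40)**2 = (4/(3*(1/3)) - 40)**2 = ((4/3)*3 - 40)**2 = (4 - 40)**2 = (-36)**2 = 1296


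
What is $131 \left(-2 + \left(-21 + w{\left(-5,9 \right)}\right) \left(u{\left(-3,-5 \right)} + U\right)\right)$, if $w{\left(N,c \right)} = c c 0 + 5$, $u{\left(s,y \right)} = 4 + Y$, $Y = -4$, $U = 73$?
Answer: $-153270$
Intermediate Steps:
$u{\left(s,y \right)} = 0$ ($u{\left(s,y \right)} = 4 - 4 = 0$)
$w{\left(N,c \right)} = 5$ ($w{\left(N,c \right)} = c^{2} \cdot 0 + 5 = 0 + 5 = 5$)
$131 \left(-2 + \left(-21 + w{\left(-5,9 \right)}\right) \left(u{\left(-3,-5 \right)} + U\right)\right) = 131 \left(-2 + \left(-21 + 5\right) \left(0 + 73\right)\right) = 131 \left(-2 - 1168\right) = 131 \left(-1170\right) = -153270$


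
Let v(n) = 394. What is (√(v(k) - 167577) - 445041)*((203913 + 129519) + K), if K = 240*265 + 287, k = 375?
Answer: -176823245079 + 397319*I*√167183 ≈ -1.7682e+11 + 1.6246e+8*I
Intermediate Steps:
K = 63887 (K = 63600 + 287 = 63887)
(√(v(k) - 167577) - 445041)*((203913 + 129519) + K) = (√(394 - 167577) - 445041)*((203913 + 129519) + 63887) = (√(-167183) - 445041)*(333432 + 63887) = (I*√167183 - 445041)*397319 = (-445041 + I*√167183)*397319 = -176823245079 + 397319*I*√167183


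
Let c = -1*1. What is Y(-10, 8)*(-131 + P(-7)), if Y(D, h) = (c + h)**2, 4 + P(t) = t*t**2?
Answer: -23422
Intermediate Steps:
c = -1
P(t) = -4 + t**3 (P(t) = -4 + t*t**2 = -4 + t**3)
Y(D, h) = (-1 + h)**2
Y(-10, 8)*(-131 + P(-7)) = (-1 + 8)**2*(-131 + (-4 + (-7)**3)) = 7**2*(-131 + (-4 - 343)) = 49*(-131 - 347) = 49*(-478) = -23422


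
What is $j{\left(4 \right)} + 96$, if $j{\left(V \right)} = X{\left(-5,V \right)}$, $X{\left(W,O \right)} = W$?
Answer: $91$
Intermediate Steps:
$j{\left(V \right)} = -5$
$j{\left(4 \right)} + 96 = -5 + 96 = 91$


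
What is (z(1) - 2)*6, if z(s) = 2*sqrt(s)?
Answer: 0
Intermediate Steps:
(z(1) - 2)*6 = (2*sqrt(1) - 2)*6 = (2*1 - 2)*6 = (2 - 2)*6 = 0*6 = 0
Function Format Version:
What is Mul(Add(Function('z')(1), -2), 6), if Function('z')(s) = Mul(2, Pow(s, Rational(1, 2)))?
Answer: 0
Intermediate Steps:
Mul(Add(Function('z')(1), -2), 6) = Mul(Add(Mul(2, Pow(1, Rational(1, 2))), -2), 6) = Mul(Add(Mul(2, 1), -2), 6) = Mul(Add(2, -2), 6) = Mul(0, 6) = 0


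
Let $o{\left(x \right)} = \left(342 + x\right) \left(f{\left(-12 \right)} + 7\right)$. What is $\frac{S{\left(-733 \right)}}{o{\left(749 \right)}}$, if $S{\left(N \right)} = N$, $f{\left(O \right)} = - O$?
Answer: $- \frac{733}{20729} \approx -0.035361$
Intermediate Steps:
$o{\left(x \right)} = 6498 + 19 x$ ($o{\left(x \right)} = \left(342 + x\right) \left(\left(-1\right) \left(-12\right) + 7\right) = \left(342 + x\right) \left(12 + 7\right) = \left(342 + x\right) 19 = 6498 + 19 x$)
$\frac{S{\left(-733 \right)}}{o{\left(749 \right)}} = - \frac{733}{6498 + 19 \cdot 749} = - \frac{733}{6498 + 14231} = - \frac{733}{20729}$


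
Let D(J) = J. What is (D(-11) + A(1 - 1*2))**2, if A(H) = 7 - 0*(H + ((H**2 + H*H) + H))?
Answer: 16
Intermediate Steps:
A(H) = 7 (A(H) = 7 - 0*(H + ((H**2 + H**2) + H)) = 7 - 0*(H + (2*H**2 + H)) = 7 - 0*(H + (H + 2*H**2)) = 7 - 0*(2*H + 2*H**2) = 7 - 1*0 = 7 + 0 = 7)
(D(-11) + A(1 - 1*2))**2 = (-11 + 7)**2 = (-4)**2 = 16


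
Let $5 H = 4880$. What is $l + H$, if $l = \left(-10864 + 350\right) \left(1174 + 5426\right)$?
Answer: $-69391424$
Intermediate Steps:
$H = 976$ ($H = \frac{1}{5} \cdot 4880 = 976$)
$l = -69392400$ ($l = \left(-10514\right) 6600 = -69392400$)
$l + H = -69392400 + 976 = -69391424$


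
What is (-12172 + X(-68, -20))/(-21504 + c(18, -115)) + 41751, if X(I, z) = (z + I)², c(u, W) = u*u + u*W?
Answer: 161785863/3875 ≈ 41751.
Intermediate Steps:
c(u, W) = u² + W*u
X(I, z) = (I + z)²
(-12172 + X(-68, -20))/(-21504 + c(18, -115)) + 41751 = (-12172 + (-68 - 20)²)/(-21504 + 18*(-115 + 18)) + 41751 = (-12172 + (-88)²)/(-21504 + 18*(-97)) + 41751 = (-12172 + 7744)/(-21504 - 1746) + 41751 = -4428/(-23250) + 41751 = -4428*(-1/23250) + 41751 = 738/3875 + 41751 = 161785863/3875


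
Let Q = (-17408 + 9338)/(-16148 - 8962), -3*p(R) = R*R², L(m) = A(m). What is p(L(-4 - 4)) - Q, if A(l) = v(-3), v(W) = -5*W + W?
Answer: -482381/837 ≈ -576.32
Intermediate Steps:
v(W) = -4*W
A(l) = 12 (A(l) = -4*(-3) = 12)
L(m) = 12
p(R) = -R³/3 (p(R) = -R*R²/3 = -R³/3)
Q = 269/837 (Q = -8070/(-25110) = -8070*(-1/25110) = 269/837 ≈ 0.32139)
p(L(-4 - 4)) - Q = -⅓*12³ - 1*269/837 = -⅓*1728 - 269/837 = -576 - 269/837 = -482381/837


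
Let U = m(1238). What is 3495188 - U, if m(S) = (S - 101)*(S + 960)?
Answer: 996062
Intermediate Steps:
m(S) = (-101 + S)*(960 + S)
U = 2499126 (U = -96960 + 1238**2 + 859*1238 = -96960 + 1532644 + 1063442 = 2499126)
3495188 - U = 3495188 - 1*2499126 = 3495188 - 2499126 = 996062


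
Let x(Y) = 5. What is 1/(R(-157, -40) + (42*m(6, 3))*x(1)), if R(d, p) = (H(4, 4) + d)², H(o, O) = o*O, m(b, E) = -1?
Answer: 1/19671 ≈ 5.0836e-5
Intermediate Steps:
H(o, O) = O*o
R(d, p) = (16 + d)² (R(d, p) = (4*4 + d)² = (16 + d)²)
1/(R(-157, -40) + (42*m(6, 3))*x(1)) = 1/((16 - 157)² + (42*(-1))*5) = 1/((-141)² - 42*5) = 1/(19881 - 210) = 1/19671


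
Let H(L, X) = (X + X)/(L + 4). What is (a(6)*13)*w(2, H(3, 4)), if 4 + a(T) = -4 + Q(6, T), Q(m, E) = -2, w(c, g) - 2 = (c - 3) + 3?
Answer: -520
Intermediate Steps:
H(L, X) = 2*X/(4 + L) (H(L, X) = (2*X)/(4 + L) = 2*X/(4 + L))
w(c, g) = 2 + c (w(c, g) = 2 + ((c - 3) + 3) = 2 + ((-3 + c) + 3) = 2 + c)
a(T) = -10 (a(T) = -4 + (-4 - 2) = -4 - 6 = -10)
(a(6)*13)*w(2, H(3, 4)) = (-10*13)*(2 + 2) = -130*4 = -520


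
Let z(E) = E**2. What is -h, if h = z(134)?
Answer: -17956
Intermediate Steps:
h = 17956 (h = 134**2 = 17956)
-h = -1*17956 = -17956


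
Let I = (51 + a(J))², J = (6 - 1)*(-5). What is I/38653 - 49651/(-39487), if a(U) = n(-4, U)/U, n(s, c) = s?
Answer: 180581359706/136275983125 ≈ 1.3251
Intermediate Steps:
J = -25 (J = 5*(-5) = -25)
a(U) = -4/U
I = 1635841/625 (I = (51 - 4/(-25))² = (51 - 4*(-1/25))² = (51 + 4/25)² = (1279/25)² = 1635841/625 ≈ 2617.3)
I/38653 - 49651/(-39487) = (1635841/625)/38653 - 49651/(-39487) = (1635841/625)*(1/38653) - 49651*(-1/39487) = 1635841/24158125 + 7093/5641 = 180581359706/136275983125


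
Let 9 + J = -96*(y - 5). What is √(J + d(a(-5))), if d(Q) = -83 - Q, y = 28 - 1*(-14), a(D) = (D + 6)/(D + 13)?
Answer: I*√58306/4 ≈ 60.367*I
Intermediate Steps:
a(D) = (6 + D)/(13 + D)
y = 42 (y = 28 + 14 = 42)
J = -3561 (J = -9 - 96*(42 - 5) = -9 - 96*37 = -9 - 3552 = -3561)
√(J + d(a(-5))) = √(-3561 + (-83 - (6 - 5)/(13 - 5))) = √(-3561 + (-83 - 1/8)) = √(-3561 + (-83 - 1*⅛)) = √(-3561 + (-83 - ⅛)) = √(-3561 - 665/8) = √(-29153/8) = I*√58306/4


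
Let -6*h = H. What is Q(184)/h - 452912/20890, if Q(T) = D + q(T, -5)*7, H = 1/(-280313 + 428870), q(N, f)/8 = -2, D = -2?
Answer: 1061347433204/10445 ≈ 1.0161e+8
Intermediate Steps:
q(N, f) = -16 (q(N, f) = 8*(-2) = -16)
H = 1/148557 ≈ 6.7314e-6
h = -1/891342 (h = -1/6*1/148557 = -1/891342 ≈ -1.1219e-6)
Q(T) = -114 (Q(T) = -2 - 16*7 = -2 - 112 = -114)
Q(184)/h - 452912/20890 = -114/(-1/891342) - 452912/20890 = -114*(-891342) - 452912*1/20890 = 101612988 - 226456/10445 = 1061347433204/10445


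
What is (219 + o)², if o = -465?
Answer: 60516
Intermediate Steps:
(219 + o)² = (219 - 465)² = (-246)² = 60516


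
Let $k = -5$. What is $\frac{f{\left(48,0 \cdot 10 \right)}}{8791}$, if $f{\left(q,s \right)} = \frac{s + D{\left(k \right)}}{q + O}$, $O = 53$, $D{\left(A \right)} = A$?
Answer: $- \frac{5}{887891} \approx -5.6313 \cdot 10^{-6}$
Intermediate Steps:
$f{\left(q,s \right)} = \frac{-5 + s}{53 + q}$ ($f{\left(q,s \right)} = \frac{s - 5}{q + 53} = \frac{-5 + s}{53 + q}$)
$\frac{f{\left(48,0 \cdot 10 \right)}}{8791} = \frac{\frac{1}{53 + 48} \left(-5 + 0 \cdot 10\right)}{8791} = \frac{-5 + 0}{101} \cdot \frac{1}{8791} = \frac{1}{101} \left(-5\right) \frac{1}{8791} = \left(- \frac{5}{101}\right) \frac{1}{8791} = - \frac{5}{887891}$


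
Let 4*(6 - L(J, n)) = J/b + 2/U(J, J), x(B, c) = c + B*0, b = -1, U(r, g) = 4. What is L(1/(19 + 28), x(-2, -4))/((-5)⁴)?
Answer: 2211/235000 ≈ 0.0094085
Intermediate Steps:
x(B, c) = c (x(B, c) = c + 0 = c)
L(J, n) = 47/8 + J/4 (L(J, n) = 6 - (J/(-1) + 2/4)/4 = 6 - (J*(-1) + 2*(¼))/4 = 6 - (-J + ½)/4 = 6 - (½ - J)/4 = 6 + (-⅛ + J/4) = 47/8 + J/4)
L(1/(19 + 28), x(-2, -4))/((-5)⁴) = (47/8 + 1/(4*(19 + 28)))/((-5)⁴) = (47/8 + (¼)/47)/625 = (47/8 + (¼)*(1/47))*(1/625) = (47/8 + 1/188)*(1/625) = (2211/376)*(1/625) = 2211/235000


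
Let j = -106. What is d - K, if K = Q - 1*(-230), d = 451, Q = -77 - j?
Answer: 192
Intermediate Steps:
Q = 29 (Q = -77 - 1*(-106) = -77 + 106 = 29)
K = 259 (K = 29 - 1*(-230) = 29 + 230 = 259)
d - K = 451 - 1*259 = 451 - 259 = 192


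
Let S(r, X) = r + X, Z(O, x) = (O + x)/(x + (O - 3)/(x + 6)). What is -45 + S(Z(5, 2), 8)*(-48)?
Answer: -1735/3 ≈ -578.33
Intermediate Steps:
Z(O, x) = (O + x)/(x + (-3 + O)/(6 + x))
S(r, X) = X + r
-45 + S(Z(5, 2), 8)*(-48) = -45 + (8 + (2² + 6*5 + 6*2 + 5*2)/(-3 + 5 + 2² + 6*2))*(-48) = -45 + (8 + (4 + 30 + 12 + 10)/(-3 + 5 + 4 + 12))*(-48) = -45 + (8 + 56/18)*(-48) = -45 + (8 + (1/18)*56)*(-48) = -45 + (8 + 28/9)*(-48) = -45 + (100/9)*(-48) = -45 - 1600/3 = -1735/3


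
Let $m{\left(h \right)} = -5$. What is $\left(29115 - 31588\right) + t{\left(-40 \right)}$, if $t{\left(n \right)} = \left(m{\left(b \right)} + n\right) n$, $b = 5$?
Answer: $-673$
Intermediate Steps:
$t{\left(n \right)} = n \left(-5 + n\right)$ ($t{\left(n \right)} = \left(-5 + n\right) n = n \left(-5 + n\right)$)
$\left(29115 - 31588\right) + t{\left(-40 \right)} = \left(29115 - 31588\right) - 40 \left(-5 - 40\right) = -2473 - -1800 = -2473 + 1800 = -673$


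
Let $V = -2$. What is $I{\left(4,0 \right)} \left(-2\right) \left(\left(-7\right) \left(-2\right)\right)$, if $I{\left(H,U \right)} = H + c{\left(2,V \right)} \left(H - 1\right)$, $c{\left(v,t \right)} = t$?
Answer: $56$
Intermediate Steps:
$I{\left(H,U \right)} = 2 - H$ ($I{\left(H,U \right)} = H - 2 \left(H - 1\right) = H - 2 \left(-1 + H\right) = H - \left(-2 + 2 H\right) = 2 - H$)
$I{\left(4,0 \right)} \left(-2\right) \left(\left(-7\right) \left(-2\right)\right) = \left(2 - 4\right) \left(-2\right) \left(\left(-7\right) \left(-2\right)\right) = \left(2 - 4\right) \left(-2\right) 14 = \left(-2\right) \left(-2\right) 14 = 4 \cdot 14 = 56$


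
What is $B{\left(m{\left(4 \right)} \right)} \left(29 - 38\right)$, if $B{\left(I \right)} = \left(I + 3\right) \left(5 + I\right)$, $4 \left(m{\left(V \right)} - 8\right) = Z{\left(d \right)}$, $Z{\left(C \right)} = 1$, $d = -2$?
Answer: $- \frac{21465}{16} \approx -1341.6$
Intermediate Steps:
$m{\left(V \right)} = \frac{33}{4}$ ($m{\left(V \right)} = 8 + \frac{1}{4} \cdot 1 = 8 + \frac{1}{4} = \frac{33}{4}$)
$B{\left(I \right)} = \left(3 + I\right) \left(5 + I\right)$
$B{\left(m{\left(4 \right)} \right)} \left(29 - 38\right) = \left(15 + \left(\frac{33}{4}\right)^{2} + 8 \cdot \frac{33}{4}\right) \left(29 - 38\right) = \left(15 + \frac{1089}{16} + 66\right) \left(-9\right) = \frac{2385}{16} \left(-9\right) = - \frac{21465}{16}$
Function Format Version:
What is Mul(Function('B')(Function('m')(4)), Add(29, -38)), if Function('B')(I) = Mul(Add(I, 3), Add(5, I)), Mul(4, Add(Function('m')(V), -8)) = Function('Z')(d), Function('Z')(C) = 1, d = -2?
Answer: Rational(-21465, 16) ≈ -1341.6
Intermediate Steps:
Function('m')(V) = Rational(33, 4) (Function('m')(V) = Add(8, Mul(Rational(1, 4), 1)) = Add(8, Rational(1, 4)) = Rational(33, 4))
Function('B')(I) = Mul(Add(3, I), Add(5, I))
Mul(Function('B')(Function('m')(4)), Add(29, -38)) = Mul(Add(15, Pow(Rational(33, 4), 2), Mul(8, Rational(33, 4))), Add(29, -38)) = Mul(Add(15, Rational(1089, 16), 66), -9) = Mul(Rational(2385, 16), -9) = Rational(-21465, 16)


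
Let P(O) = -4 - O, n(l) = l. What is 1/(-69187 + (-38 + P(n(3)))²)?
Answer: -1/67162 ≈ -1.4889e-5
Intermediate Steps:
1/(-69187 + (-38 + P(n(3)))²) = 1/(-69187 + (-38 + (-4 - 1*3))²) = 1/(-69187 + (-38 + (-4 - 3))²) = 1/(-69187 + (-38 - 7)²) = 1/(-69187 + (-45)²) = 1/(-69187 + 2025) = 1/(-67162) = -1/67162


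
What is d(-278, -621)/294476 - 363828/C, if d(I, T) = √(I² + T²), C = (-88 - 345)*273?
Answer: 121276/39403 + 5*√18517/294476 ≈ 3.0801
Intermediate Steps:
C = -118209 (C = -433*273 = -118209)
d(-278, -621)/294476 - 363828/C = √((-278)² + (-621)²)/294476 - 363828/(-118209) = √(77284 + 385641)*(1/294476) - 363828*(-1/118209) = √462925*(1/294476) + 121276/39403 = (5*√18517)*(1/294476) + 121276/39403 = 5*√18517/294476 + 121276/39403 = 121276/39403 + 5*√18517/294476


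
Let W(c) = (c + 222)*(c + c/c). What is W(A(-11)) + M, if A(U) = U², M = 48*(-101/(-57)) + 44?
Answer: 797526/19 ≈ 41975.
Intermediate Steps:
M = 2452/19 (M = 48*(-101*(-1/57)) + 44 = 48*(101/57) + 44 = 1616/19 + 44 = 2452/19 ≈ 129.05)
W(c) = (1 + c)*(222 + c) (W(c) = (222 + c)*(c + 1) = (222 + c)*(1 + c) = (1 + c)*(222 + c))
W(A(-11)) + M = (222 + ((-11)²)² + 223*(-11)²) + 2452/19 = (222 + 121² + 223*121) + 2452/19 = (222 + 14641 + 26983) + 2452/19 = 41846 + 2452/19 = 797526/19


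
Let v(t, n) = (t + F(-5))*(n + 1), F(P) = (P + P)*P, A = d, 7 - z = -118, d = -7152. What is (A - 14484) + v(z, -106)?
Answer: -40011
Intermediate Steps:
z = 125 (z = 7 - 1*(-118) = 7 + 118 = 125)
A = -7152
F(P) = 2*P² (F(P) = (2*P)*P = 2*P²)
v(t, n) = (1 + n)*(50 + t) (v(t, n) = (t + 2*(-5)²)*(n + 1) = (t + 2*25)*(1 + n) = (t + 50)*(1 + n) = (50 + t)*(1 + n) = (1 + n)*(50 + t))
(A - 14484) + v(z, -106) = (-7152 - 14484) + (50 + 125 + 50*(-106) - 106*125) = -21636 + (50 + 125 - 5300 - 13250) = -21636 - 18375 = -40011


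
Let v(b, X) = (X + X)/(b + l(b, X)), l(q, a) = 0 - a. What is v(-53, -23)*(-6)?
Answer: -46/5 ≈ -9.2000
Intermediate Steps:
l(q, a) = -a
v(b, X) = 2*X/(b - X) (v(b, X) = (X + X)/(b - X) = (2*X)/(b - X) = 2*X/(b - X))
v(-53, -23)*(-6) = (2*(-23)/(-53 - 1*(-23)))*(-6) = (2*(-23)/(-53 + 23))*(-6) = (2*(-23)/(-30))*(-6) = (2*(-23)*(-1/30))*(-6) = (23/15)*(-6) = -46/5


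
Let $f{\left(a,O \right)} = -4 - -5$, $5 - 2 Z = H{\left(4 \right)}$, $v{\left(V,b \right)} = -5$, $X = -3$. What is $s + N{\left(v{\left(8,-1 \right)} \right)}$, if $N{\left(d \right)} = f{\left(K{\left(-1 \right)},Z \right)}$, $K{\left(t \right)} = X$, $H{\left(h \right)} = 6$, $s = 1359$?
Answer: $1360$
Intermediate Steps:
$Z = - \frac{1}{2}$ ($Z = \frac{5}{2} - 3 = - \frac{1}{2} \approx -0.5$)
$K{\left(t \right)} = -3$
$f{\left(a,O \right)} = 1$ ($f{\left(a,O \right)} = -4 + 5 = 1$)
$N{\left(d \right)} = 1$
$s + N{\left(v{\left(8,-1 \right)} \right)} = 1359 + 1 = 1360$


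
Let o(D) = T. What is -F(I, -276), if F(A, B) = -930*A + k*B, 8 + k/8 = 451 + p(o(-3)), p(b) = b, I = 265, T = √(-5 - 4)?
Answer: 1224594 + 6624*I ≈ 1.2246e+6 + 6624.0*I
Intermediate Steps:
T = 3*I (T = √(-9) = 3*I ≈ 3.0*I)
o(D) = 3*I
k = 3544 + 24*I (k = -64 + 8*(451 + 3*I) = -64 + (3608 + 24*I) = 3544 + 24*I ≈ 3544.0 + 24.0*I)
F(A, B) = -930*A + B*(3544 + 24*I) (F(A, B) = -930*A + (3544 + 24*I)*B = -930*A + B*(3544 + 24*I))
-F(I, -276) = -(-930*265 - 276*(3544 + 24*I)) = -(-246450 + (-978144 - 6624*I)) = -(-1224594 - 6624*I) = 1224594 + 6624*I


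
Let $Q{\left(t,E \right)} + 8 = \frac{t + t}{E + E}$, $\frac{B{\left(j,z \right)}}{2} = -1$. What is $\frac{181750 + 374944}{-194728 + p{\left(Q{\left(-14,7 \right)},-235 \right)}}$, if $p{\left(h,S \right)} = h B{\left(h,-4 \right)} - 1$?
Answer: $- \frac{556694}{194709} \approx -2.8591$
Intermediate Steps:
$B{\left(j,z \right)} = -2$ ($B{\left(j,z \right)} = 2 \left(-1\right) = -2$)
$Q{\left(t,E \right)} = -8 + \frac{t}{E}$ ($Q{\left(t,E \right)} = -8 + \frac{t + t}{E + E} = -8 + \frac{2 t}{2 E} = -8 + 2 t \frac{1}{2 E} = -8 + \frac{t}{E}$)
$p{\left(h,S \right)} = -1 - 2 h$ ($p{\left(h,S \right)} = h \left(-2\right) - 1 = - 2 h - 1 = -1 - 2 h$)
$\frac{181750 + 374944}{-194728 + p{\left(Q{\left(-14,7 \right)},-235 \right)}} = \frac{181750 + 374944}{-194728 - \left(1 + 2 \left(-8 - \frac{14}{7}\right)\right)} = \frac{556694}{-194728 - \left(1 + 2 \left(-8 - 2\right)\right)} = \frac{556694}{-194728 - -19} = \frac{556694}{-194728 + \left(-1 + 20\right)} = \frac{556694}{-194728 + 19} = \frac{556694}{-194709} = 556694 \left(- \frac{1}{194709}\right) = - \frac{556694}{194709}$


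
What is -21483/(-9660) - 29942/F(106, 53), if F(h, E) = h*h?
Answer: -569723/1292140 ≈ -0.44091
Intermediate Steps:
F(h, E) = h²
-21483/(-9660) - 29942/F(106, 53) = -21483/(-9660) - 29942/(106²) = -21483*(-1/9660) - 29942/11236 = 1023/460 - 29942*1/11236 = 1023/460 - 14971/5618 = -569723/1292140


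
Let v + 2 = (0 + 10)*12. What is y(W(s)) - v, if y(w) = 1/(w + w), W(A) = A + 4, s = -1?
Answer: -707/6 ≈ -117.83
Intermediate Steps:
W(A) = 4 + A
y(w) = 1/(2*w)
v = 118 (v = -2 + (0 + 10)*12 = -2 + 10*12 = -2 + 120 = 118)
y(W(s)) - v = 1/(2*(4 - 1)) - 1*118 = (½)/3 - 118 = (½)*(⅓) - 118 = ⅙ - 118 = -707/6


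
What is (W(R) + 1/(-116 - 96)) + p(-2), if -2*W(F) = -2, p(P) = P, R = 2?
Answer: -213/212 ≈ -1.0047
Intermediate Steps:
W(F) = 1 (W(F) = -1/2*(-2) = 1)
(W(R) + 1/(-116 - 96)) + p(-2) = (1 + 1/(-116 - 96)) - 2 = (1 + 1/(-212)) - 2 = (1 - 1/212) - 2 = 211/212 - 2 = -213/212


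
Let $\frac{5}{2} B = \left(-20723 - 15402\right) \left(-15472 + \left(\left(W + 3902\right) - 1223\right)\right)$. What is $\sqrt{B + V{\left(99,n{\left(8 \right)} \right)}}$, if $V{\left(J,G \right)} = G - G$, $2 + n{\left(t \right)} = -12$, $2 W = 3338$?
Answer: $510 \sqrt{618} \approx 12678.0$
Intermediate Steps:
$W = 1669$ ($W = \frac{1}{2} \cdot 3338 = 1669$)
$n{\left(t \right)} = -14$ ($n{\left(t \right)} = -2 - 12 = -14$)
$B = 160741800$ ($B = \frac{2 \left(-20723 - 15402\right) \left(-15472 + \left(\left(1669 + 3902\right) - 1223\right)\right)}{5} = \frac{2 \left(- 36125 \left(-15472 + \left(5571 - 1223\right)\right)\right)}{5} = \frac{2 \left(- 36125 \left(-15472 + 4348\right)\right)}{5} = \frac{2 \left(\left(-36125\right) \left(-11124\right)\right)}{5} = \frac{2}{5} \cdot 401854500 = 160741800$)
$V{\left(J,G \right)} = 0$
$\sqrt{B + V{\left(99,n{\left(8 \right)} \right)}} = \sqrt{160741800 + 0} = \sqrt{160741800} = 510 \sqrt{618}$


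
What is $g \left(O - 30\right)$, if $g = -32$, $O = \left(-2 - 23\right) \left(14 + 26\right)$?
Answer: $32960$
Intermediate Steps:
$O = -1000$ ($O = \left(-25\right) 40 = -1000$)
$g \left(O - 30\right) = - 32 \left(-1000 - 30\right) = \left(-32\right) \left(-1030\right) = 32960$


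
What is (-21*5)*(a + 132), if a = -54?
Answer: -8190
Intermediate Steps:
(-21*5)*(a + 132) = (-21*5)*(-54 + 132) = -105*78 = -8190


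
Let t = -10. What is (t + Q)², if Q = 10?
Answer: 0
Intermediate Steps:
(t + Q)² = (-10 + 10)² = 0² = 0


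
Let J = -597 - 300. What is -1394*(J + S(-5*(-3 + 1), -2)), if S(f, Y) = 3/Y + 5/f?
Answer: 1251812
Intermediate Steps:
J = -897
-1394*(J + S(-5*(-3 + 1), -2)) = -1394*(-897 + (3/(-2) + 5/((-5*(-3 + 1))))) = -1394*(-897 + (3*(-½) + 5/((-5*(-2))))) = -1394*(-897 + (-3/2 + 5/10)) = -1394*(-897 + (-3/2 + 5*(⅒))) = -1394*(-897 + (-3/2 + ½)) = -1394*(-897 - 1) = -1394*(-898) = 1251812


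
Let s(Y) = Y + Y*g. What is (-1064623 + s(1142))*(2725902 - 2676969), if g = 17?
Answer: -51089330511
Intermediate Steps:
s(Y) = 18*Y (s(Y) = Y + Y*17 = Y + 17*Y = 18*Y)
(-1064623 + s(1142))*(2725902 - 2676969) = (-1064623 + 18*1142)*(2725902 - 2676969) = (-1064623 + 20556)*48933 = -1044067*48933 = -51089330511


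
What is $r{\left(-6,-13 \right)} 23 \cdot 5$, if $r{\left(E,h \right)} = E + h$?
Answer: $-2185$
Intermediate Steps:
$r{\left(-6,-13 \right)} 23 \cdot 5 = \left(-6 - 13\right) 23 \cdot 5 = \left(-19\right) 115 = -2185$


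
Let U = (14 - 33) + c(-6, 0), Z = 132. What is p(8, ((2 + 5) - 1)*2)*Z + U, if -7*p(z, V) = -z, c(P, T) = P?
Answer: 881/7 ≈ 125.86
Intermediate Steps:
p(z, V) = z/7 (p(z, V) = -(-1)*z/7 = z/7)
U = -25 (U = (14 - 33) - 6 = -19 - 6 = -25)
p(8, ((2 + 5) - 1)*2)*Z + U = ((⅐)*8)*132 - 25 = (8/7)*132 - 25 = 1056/7 - 25 = 881/7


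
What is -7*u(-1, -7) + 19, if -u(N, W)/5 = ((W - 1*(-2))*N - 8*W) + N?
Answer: 2119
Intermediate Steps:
u(N, W) = -5*N + 40*W - 5*N*(2 + W) (u(N, W) = -5*(((W - 1*(-2))*N - 8*W) + N) = -5*(((W + 2)*N - 8*W) + N) = -5*(((2 + W)*N - 8*W) + N) = -5*((N*(2 + W) - 8*W) + N) = -5*((-8*W + N*(2 + W)) + N) = -5*(N - 8*W + N*(2 + W)) = -5*N + 40*W - 5*N*(2 + W))
-7*u(-1, -7) + 19 = -7*(-15*(-1) + 40*(-7) - 5*(-1)*(-7)) + 19 = -7*(15 - 280 - 35) + 19 = -7*(-300) + 19 = 2100 + 19 = 2119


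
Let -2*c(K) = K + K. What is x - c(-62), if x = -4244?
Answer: -4306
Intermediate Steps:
c(K) = -K (c(K) = -(K + K)/2 = -K)
x - c(-62) = -4244 - (-1)*(-62) = -4244 - 1*62 = -4244 - 62 = -4306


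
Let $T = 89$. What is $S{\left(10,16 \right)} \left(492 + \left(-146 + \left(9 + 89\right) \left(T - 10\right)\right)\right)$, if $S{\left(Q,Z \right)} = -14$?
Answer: $-113232$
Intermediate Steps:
$S{\left(10,16 \right)} \left(492 + \left(-146 + \left(9 + 89\right) \left(T - 10\right)\right)\right) = - 14 \left(492 - \left(146 - \left(9 + 89\right) \left(89 - 10\right)\right)\right) = - 14 \left(492 + \left(-146 + 98 \cdot 79\right)\right) = - 14 \left(492 + \left(-146 + 7742\right)\right) = - 14 \left(492 + 7596\right) = \left(-14\right) 8088 = -113232$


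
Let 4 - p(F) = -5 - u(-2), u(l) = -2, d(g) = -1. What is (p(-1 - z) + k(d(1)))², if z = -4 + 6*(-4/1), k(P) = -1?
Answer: 36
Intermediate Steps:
z = -28 (z = -4 + 6*(-4*1) = -4 + 6*(-4) = -4 - 24 = -28)
p(F) = 7 (p(F) = 4 - (-5 - 1*(-2)) = 4 - (-5 + 2) = 4 - 1*(-3) = 4 + 3 = 7)
(p(-1 - z) + k(d(1)))² = (7 - 1)² = 6² = 36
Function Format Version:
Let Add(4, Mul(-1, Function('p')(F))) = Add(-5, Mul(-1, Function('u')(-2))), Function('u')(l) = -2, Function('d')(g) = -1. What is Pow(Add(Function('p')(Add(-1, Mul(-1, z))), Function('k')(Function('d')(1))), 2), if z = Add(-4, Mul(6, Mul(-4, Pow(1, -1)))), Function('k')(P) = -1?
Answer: 36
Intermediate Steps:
z = -28 (z = Add(-4, Mul(6, Mul(-4, 1))) = Add(-4, Mul(6, -4)) = Add(-4, -24) = -28)
Function('p')(F) = 7 (Function('p')(F) = Add(4, Mul(-1, Add(-5, Mul(-1, -2)))) = Add(4, Mul(-1, Add(-5, 2))) = Add(4, Mul(-1, -3)) = Add(4, 3) = 7)
Pow(Add(Function('p')(Add(-1, Mul(-1, z))), Function('k')(Function('d')(1))), 2) = Pow(Add(7, -1), 2) = Pow(6, 2) = 36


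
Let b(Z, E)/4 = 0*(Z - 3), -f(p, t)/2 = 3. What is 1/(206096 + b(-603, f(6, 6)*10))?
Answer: 1/206096 ≈ 4.8521e-6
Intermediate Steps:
f(p, t) = -6 (f(p, t) = -2*3 = -6)
b(Z, E) = 0 (b(Z, E) = 4*(0*(Z - 3)) = 4*(0*(-3 + Z)) = 4*0 = 0)
1/(206096 + b(-603, f(6, 6)*10)) = 1/(206096 + 0) = 1/206096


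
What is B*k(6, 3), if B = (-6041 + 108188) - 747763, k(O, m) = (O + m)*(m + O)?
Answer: -52294896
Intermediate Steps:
k(O, m) = (O + m)² (k(O, m) = (O + m)*(O + m) = (O + m)²)
B = -645616 (B = 102147 - 747763 = -645616)
B*k(6, 3) = -645616*(6 + 3)² = -645616*9² = -645616*81 = -52294896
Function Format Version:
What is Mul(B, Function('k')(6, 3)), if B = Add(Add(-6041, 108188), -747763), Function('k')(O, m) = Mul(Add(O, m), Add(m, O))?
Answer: -52294896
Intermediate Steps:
Function('k')(O, m) = Pow(Add(O, m), 2) (Function('k')(O, m) = Mul(Add(O, m), Add(O, m)) = Pow(Add(O, m), 2))
B = -645616 (B = Add(102147, -747763) = -645616)
Mul(B, Function('k')(6, 3)) = Mul(-645616, Pow(Add(6, 3), 2)) = Mul(-645616, Pow(9, 2)) = Mul(-645616, 81) = -52294896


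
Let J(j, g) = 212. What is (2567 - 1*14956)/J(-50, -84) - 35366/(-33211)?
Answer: -403953487/7040732 ≈ -57.374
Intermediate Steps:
(2567 - 1*14956)/J(-50, -84) - 35366/(-33211) = (2567 - 1*14956)/212 - 35366/(-33211) = (2567 - 14956)*(1/212) - 35366*(-1/33211) = -12389*1/212 + 35366/33211 = -12389/212 + 35366/33211 = -403953487/7040732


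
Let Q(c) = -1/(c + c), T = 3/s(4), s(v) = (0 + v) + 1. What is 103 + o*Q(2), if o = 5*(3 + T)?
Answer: 197/2 ≈ 98.500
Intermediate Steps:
s(v) = 1 + v (s(v) = v + 1 = 1 + v)
T = ⅗ (T = 3/(1 + 4) = 3/5 = 3*(⅕) = ⅗ ≈ 0.60000)
Q(c) = -1/(2*c)
o = 18 (o = 5*(3 + ⅗) = 5*(18/5) = 18)
103 + o*Q(2) = 103 + 18*(-½/2) = 103 + 18*(-½*½) = 103 + 18*(-¼) = 103 - 9/2 = 197/2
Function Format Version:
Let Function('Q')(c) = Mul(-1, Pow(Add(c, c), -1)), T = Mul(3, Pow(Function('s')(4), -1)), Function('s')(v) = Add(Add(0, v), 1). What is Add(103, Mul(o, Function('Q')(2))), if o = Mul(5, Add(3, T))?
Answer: Rational(197, 2) ≈ 98.500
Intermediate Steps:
Function('s')(v) = Add(1, v) (Function('s')(v) = Add(v, 1) = Add(1, v))
T = Rational(3, 5) (T = Mul(3, Pow(Add(1, 4), -1)) = Mul(3, Pow(5, -1)) = Mul(3, Rational(1, 5)) = Rational(3, 5) ≈ 0.60000)
Function('Q')(c) = Mul(Rational(-1, 2), Pow(c, -1)) (Function('Q')(c) = Mul(-1, Pow(Mul(2, c), -1)) = Mul(-1, Mul(Rational(1, 2), Pow(c, -1))) = Mul(Rational(-1, 2), Pow(c, -1)))
o = 18 (o = Mul(5, Add(3, Rational(3, 5))) = Mul(5, Rational(18, 5)) = 18)
Add(103, Mul(o, Function('Q')(2))) = Add(103, Mul(18, Mul(Rational(-1, 2), Pow(2, -1)))) = Add(103, Mul(18, Mul(Rational(-1, 2), Rational(1, 2)))) = Add(103, Mul(18, Rational(-1, 4))) = Add(103, Rational(-9, 2)) = Rational(197, 2)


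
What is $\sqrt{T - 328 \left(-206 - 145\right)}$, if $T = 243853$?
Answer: $\sqrt{358981} \approx 599.15$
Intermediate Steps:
$\sqrt{T - 328 \left(-206 - 145\right)} = \sqrt{243853 - 328 \left(-206 - 145\right)} = \sqrt{243853 - -115128} = \sqrt{243853 + 115128} = \sqrt{358981}$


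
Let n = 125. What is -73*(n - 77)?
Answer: -3504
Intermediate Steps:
-73*(n - 77) = -73*(125 - 77) = -73*48 = -3504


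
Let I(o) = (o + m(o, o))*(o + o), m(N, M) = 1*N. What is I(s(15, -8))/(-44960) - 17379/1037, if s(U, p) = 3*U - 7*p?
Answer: -205918397/11655880 ≈ -17.666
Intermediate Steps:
m(N, M) = N
s(U, p) = -7*p + 3*U
I(o) = 4*o**2 (I(o) = (o + o)*(o + o) = (2*o)*(2*o) = 4*o**2)
I(s(15, -8))/(-44960) - 17379/1037 = (4*(-7*(-8) + 3*15)**2)/(-44960) - 17379/1037 = (4*(56 + 45)**2)*(-1/44960) - 17379*1/1037 = (4*101**2)*(-1/44960) - 17379/1037 = (4*10201)*(-1/44960) - 17379/1037 = 40804*(-1/44960) - 17379/1037 = -10201/11240 - 17379/1037 = -205918397/11655880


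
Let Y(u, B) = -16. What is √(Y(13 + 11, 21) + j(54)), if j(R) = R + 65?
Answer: √103 ≈ 10.149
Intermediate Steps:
j(R) = 65 + R
√(Y(13 + 11, 21) + j(54)) = √(-16 + (65 + 54)) = √(-16 + 119) = √103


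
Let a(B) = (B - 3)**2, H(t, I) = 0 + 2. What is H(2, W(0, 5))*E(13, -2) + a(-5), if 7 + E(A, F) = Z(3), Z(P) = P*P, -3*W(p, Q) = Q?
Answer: 68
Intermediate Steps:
W(p, Q) = -Q/3
Z(P) = P**2
E(A, F) = 2 (E(A, F) = -7 + 3**2 = -7 + 9 = 2)
H(t, I) = 2
a(B) = (-3 + B)**2
H(2, W(0, 5))*E(13, -2) + a(-5) = 2*2 + (-3 - 5)**2 = 4 + (-8)**2 = 4 + 64 = 68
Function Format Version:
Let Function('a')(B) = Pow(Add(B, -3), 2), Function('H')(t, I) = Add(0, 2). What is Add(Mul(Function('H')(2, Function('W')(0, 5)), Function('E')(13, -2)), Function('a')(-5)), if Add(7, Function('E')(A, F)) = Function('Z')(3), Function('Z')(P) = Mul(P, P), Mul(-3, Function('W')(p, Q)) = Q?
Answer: 68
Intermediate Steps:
Function('W')(p, Q) = Mul(Rational(-1, 3), Q)
Function('Z')(P) = Pow(P, 2)
Function('E')(A, F) = 2 (Function('E')(A, F) = Add(-7, Pow(3, 2)) = Add(-7, 9) = 2)
Function('H')(t, I) = 2
Function('a')(B) = Pow(Add(-3, B), 2)
Add(Mul(Function('H')(2, Function('W')(0, 5)), Function('E')(13, -2)), Function('a')(-5)) = Add(Mul(2, 2), Pow(Add(-3, -5), 2)) = Add(4, Pow(-8, 2)) = Add(4, 64) = 68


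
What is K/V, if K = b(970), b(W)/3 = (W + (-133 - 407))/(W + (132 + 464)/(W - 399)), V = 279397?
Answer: 122765/25819356167 ≈ 4.7548e-6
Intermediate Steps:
b(W) = 3*(-540 + W)/(W + 596/(-399 + W)) (b(W) = 3*((W + (-133 - 407))/(W + (132 + 464)/(W - 399))) = 3*((W - 540)/(W + 596/(-399 + W))) = 3*((-540 + W)/(W + 596/(-399 + W))) = 3*(-540 + W)/(W + 596/(-399 + W)))
K = 122765/92411 (K = 3*(215460 + 970² - 939*970)/(596 + 970² - 399*970) = 3*(215460 + 940900 - 910830)/(596 + 940900 - 387030) = 3*245530/554466 = 3*(1/554466)*245530 = 122765/92411 ≈ 1.3285)
K/V = (122765/92411)/279397 = (122765/92411)*(1/279397) = 122765/25819356167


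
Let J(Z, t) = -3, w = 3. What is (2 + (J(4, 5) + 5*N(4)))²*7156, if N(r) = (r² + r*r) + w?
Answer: 216655056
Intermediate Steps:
N(r) = 3 + 2*r² (N(r) = (r² + r*r) + 3 = (r² + r²) + 3 = 2*r² + 3 = 3 + 2*r²)
(2 + (J(4, 5) + 5*N(4)))²*7156 = (2 + (-3 + 5*(3 + 2*4²)))²*7156 = (2 + (-3 + 5*(3 + 2*16)))²*7156 = (2 + (-3 + 5*(3 + 32)))²*7156 = (2 + (-3 + 5*35))²*7156 = (2 + (-3 + 175))²*7156 = (2 + 172)²*7156 = 174²*7156 = 30276*7156 = 216655056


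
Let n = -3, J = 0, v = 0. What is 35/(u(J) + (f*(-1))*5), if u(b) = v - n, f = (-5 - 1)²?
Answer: -35/177 ≈ -0.19774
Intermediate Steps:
f = 36 (f = (-6)² = 36)
u(b) = 3 (u(b) = 0 - 1*(-3) = 0 + 3 = 3)
35/(u(J) + (f*(-1))*5) = 35/(3 + (36*(-1))*5) = 35/(3 - 36*5) = 35/(3 - 180) = 35/(-177) = 35*(-1/177) = -35/177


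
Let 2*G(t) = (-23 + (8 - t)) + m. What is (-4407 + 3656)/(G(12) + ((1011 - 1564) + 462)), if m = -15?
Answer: 751/112 ≈ 6.7054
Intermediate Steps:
G(t) = -15 - t/2 (G(t) = ((-23 + (8 - t)) - 15)/2 = ((-15 - t) - 15)/2 = (-30 - t)/2 = -15 - t/2)
(-4407 + 3656)/(G(12) + ((1011 - 1564) + 462)) = (-4407 + 3656)/((-15 - 1/2*12) + ((1011 - 1564) + 462)) = -751/((-15 - 6) + (-553 + 462)) = -751/(-21 - 91) = -751/(-112) = -751*(-1/112) = 751/112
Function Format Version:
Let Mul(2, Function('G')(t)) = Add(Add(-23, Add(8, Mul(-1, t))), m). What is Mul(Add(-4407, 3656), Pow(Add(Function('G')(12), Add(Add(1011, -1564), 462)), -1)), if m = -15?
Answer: Rational(751, 112) ≈ 6.7054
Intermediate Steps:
Function('G')(t) = Add(-15, Mul(Rational(-1, 2), t)) (Function('G')(t) = Mul(Rational(1, 2), Add(Add(-23, Add(8, Mul(-1, t))), -15)) = Mul(Rational(1, 2), Add(Add(-15, Mul(-1, t)), -15)) = Mul(Rational(1, 2), Add(-30, Mul(-1, t))) = Add(-15, Mul(Rational(-1, 2), t)))
Mul(Add(-4407, 3656), Pow(Add(Function('G')(12), Add(Add(1011, -1564), 462)), -1)) = Mul(Add(-4407, 3656), Pow(Add(Add(-15, Mul(Rational(-1, 2), 12)), Add(Add(1011, -1564), 462)), -1)) = Mul(-751, Pow(Add(Add(-15, -6), Add(-553, 462)), -1)) = Mul(-751, Pow(Add(-21, -91), -1)) = Mul(-751, Pow(-112, -1)) = Mul(-751, Rational(-1, 112)) = Rational(751, 112)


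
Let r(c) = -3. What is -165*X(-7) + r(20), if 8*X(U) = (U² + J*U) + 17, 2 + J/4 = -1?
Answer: -12387/4 ≈ -3096.8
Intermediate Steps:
J = -12 (J = -8 + 4*(-1) = -8 - 4 = -12)
X(U) = 17/8 - 3*U/2 + U²/8 (X(U) = ((U² - 12*U) + 17)/8 = (17 + U² - 12*U)/8 = 17/8 - 3*U/2 + U²/8)
-165*X(-7) + r(20) = -165*(17/8 - 3/2*(-7) + (⅛)*(-7)²) - 3 = -165*(17/8 + 21/2 + (⅛)*49) - 3 = -165*(17/8 + 21/2 + 49/8) - 3 = -165*75/4 - 3 = -12375/4 - 3 = -12387/4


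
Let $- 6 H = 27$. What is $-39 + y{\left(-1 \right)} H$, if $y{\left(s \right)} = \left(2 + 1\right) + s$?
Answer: $-48$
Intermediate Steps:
$H = - \frac{9}{2}$ ($H = \left(- \frac{1}{6}\right) 27 = - \frac{9}{2} \approx -4.5$)
$y{\left(s \right)} = 3 + s$
$-39 + y{\left(-1 \right)} H = -39 + \left(3 - 1\right) \left(- \frac{9}{2}\right) = -39 + 2 \left(- \frac{9}{2}\right) = -39 - 9 = -48$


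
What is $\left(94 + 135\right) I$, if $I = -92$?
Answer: $-21068$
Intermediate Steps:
$\left(94 + 135\right) I = \left(94 + 135\right) \left(-92\right) = 229 \left(-92\right) = -21068$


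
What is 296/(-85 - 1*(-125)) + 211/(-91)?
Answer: 2312/455 ≈ 5.0813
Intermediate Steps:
296/(-85 - 1*(-125)) + 211/(-91) = 296/(-85 + 125) + 211*(-1/91) = 296/40 - 211/91 = 296*(1/40) - 211/91 = 37/5 - 211/91 = 2312/455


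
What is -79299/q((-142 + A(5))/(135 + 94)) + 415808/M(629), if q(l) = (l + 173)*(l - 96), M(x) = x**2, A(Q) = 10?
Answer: 669461668001233/115164535372220 ≈ 5.8131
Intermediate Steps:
q(l) = (-96 + l)*(173 + l) (q(l) = (173 + l)*(-96 + l) = (-96 + l)*(173 + l))
-79299/q((-142 + A(5))/(135 + 94)) + 415808/M(629) = -79299/(-16608 + ((-142 + 10)/(135 + 94))**2 + 77*((-142 + 10)/(135 + 94))) + 415808/(629**2) = -79299/(-16608 + (-132/229)**2 + 77*(-132/229)) + 415808/395641 = -79299/(-16608 + 17424/52441 - 10164/229) + 415808/395641 = -79299/(-873250260/52441) + 415808/395641 = -79299*(-52441/873250260) + 415808/395641 = 1386172953/291083420 + 415808/395641 = 669461668001233/115164535372220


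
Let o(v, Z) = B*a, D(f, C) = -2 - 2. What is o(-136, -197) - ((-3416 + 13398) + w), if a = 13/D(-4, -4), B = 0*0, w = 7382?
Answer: -17364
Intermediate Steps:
D(f, C) = -4
B = 0
a = -13/4 (a = 13/(-4) = 13*(-¼) = -13/4 ≈ -3.2500)
o(v, Z) = 0 (o(v, Z) = 0*(-13/4) = 0)
o(-136, -197) - ((-3416 + 13398) + w) = 0 - ((-3416 + 13398) + 7382) = 0 - (9982 + 7382) = 0 - 1*17364 = 0 - 17364 = -17364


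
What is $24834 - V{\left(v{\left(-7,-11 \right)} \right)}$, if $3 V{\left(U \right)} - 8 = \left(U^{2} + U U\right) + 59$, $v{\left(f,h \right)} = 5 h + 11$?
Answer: $23521$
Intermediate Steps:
$v{\left(f,h \right)} = 11 + 5 h$
$V{\left(U \right)} = \frac{67}{3} + \frac{2 U^{2}}{3}$ ($V{\left(U \right)} = \frac{8}{3} + \frac{\left(U^{2} + U U\right) + 59}{3} = \frac{8}{3} + \frac{\left(U^{2} + U^{2}\right) + 59}{3} = \frac{8}{3} + \frac{2 U^{2} + 59}{3} = \frac{8}{3} + \frac{59 + 2 U^{2}}{3} = \frac{8}{3} + \left(\frac{59}{3} + \frac{2 U^{2}}{3}\right) = \frac{67}{3} + \frac{2 U^{2}}{3}$)
$24834 - V{\left(v{\left(-7,-11 \right)} \right)} = 24834 - \left(\frac{67}{3} + \frac{2 \left(11 + 5 \left(-11\right)\right)^{2}}{3}\right) = 24834 - \left(\frac{67}{3} + \frac{2 \left(11 - 55\right)^{2}}{3}\right) = 24834 - \left(\frac{67}{3} + \frac{2 \left(-44\right)^{2}}{3}\right) = 24834 - \left(\frac{67}{3} + \frac{2}{3} \cdot 1936\right) = 24834 - \left(\frac{67}{3} + \frac{3872}{3}\right) = 24834 - 1313 = 23521$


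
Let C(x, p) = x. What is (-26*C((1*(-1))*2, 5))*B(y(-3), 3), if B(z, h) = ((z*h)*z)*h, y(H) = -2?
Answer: 1872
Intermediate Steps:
B(z, h) = h²*z² (B(z, h) = ((h*z)*z)*h = (h*z²)*h = h²*z²)
(-26*C((1*(-1))*2, 5))*B(y(-3), 3) = (-26*1*(-1)*2)*(3²*(-2)²) = (-(-26)*2)*(9*4) = -26*(-2)*36 = 52*36 = 1872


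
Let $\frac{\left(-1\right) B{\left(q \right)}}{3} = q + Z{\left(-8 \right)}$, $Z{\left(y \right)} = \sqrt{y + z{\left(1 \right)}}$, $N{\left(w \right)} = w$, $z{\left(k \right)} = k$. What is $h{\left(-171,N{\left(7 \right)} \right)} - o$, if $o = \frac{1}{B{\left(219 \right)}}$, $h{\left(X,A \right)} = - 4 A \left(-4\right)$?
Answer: $\frac{5372489}{47968} - \frac{i \sqrt{7}}{143904} \approx 112.0 - 1.8386 \cdot 10^{-5} i$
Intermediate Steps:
$Z{\left(y \right)} = \sqrt{1 + y}$ ($Z{\left(y \right)} = \sqrt{y + 1} = \sqrt{1 + y}$)
$B{\left(q \right)} = - 3 q - 3 i \sqrt{7}$ ($B{\left(q \right)} = - 3 \left(q + \sqrt{1 - 8}\right) = - 3 \left(q + \sqrt{-7}\right) = - 3 \left(q + i \sqrt{7}\right) = - 3 q - 3 i \sqrt{7}$)
$h{\left(X,A \right)} = 16 A$
$o = \frac{1}{-657 - 3 i \sqrt{7}}$ ($o = \frac{1}{\left(-3\right) 219 - 3 i \sqrt{7}} = \frac{1}{-657 - 3 i \sqrt{7}} \approx -0.0015218 + 1.839 \cdot 10^{-5} i$)
$h{\left(-171,N{\left(7 \right)} \right)} - o = 16 \cdot 7 - \frac{i}{3 \left(\sqrt{7} - 219 i\right)} = 112 - \frac{i}{3 \left(\sqrt{7} - 219 i\right)}$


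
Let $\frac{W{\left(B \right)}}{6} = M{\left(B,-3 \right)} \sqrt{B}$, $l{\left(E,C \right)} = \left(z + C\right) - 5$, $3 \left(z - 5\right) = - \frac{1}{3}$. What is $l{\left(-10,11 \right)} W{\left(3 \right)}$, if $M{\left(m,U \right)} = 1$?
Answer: $\frac{196 \sqrt{3}}{3} \approx 113.16$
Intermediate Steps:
$z = \frac{44}{9}$ ($z = 5 + \frac{\left(-1\right) \frac{1}{3}}{3} = 5 + \frac{1}{3} \left(- \frac{1}{3}\right) = 5 - \frac{1}{9} = \frac{44}{9} \approx 4.8889$)
$l{\left(E,C \right)} = - \frac{1}{9} + C$ ($l{\left(E,C \right)} = \left(\frac{44}{9} + C\right) - 5 = - \frac{1}{9} + C$)
$W{\left(B \right)} = 6 \sqrt{B}$ ($W{\left(B \right)} = 6 \cdot 1 \sqrt{B} = 6 \sqrt{B}$)
$l{\left(-10,11 \right)} W{\left(3 \right)} = \left(- \frac{1}{9} + 11\right) 6 \sqrt{3} = \frac{98 \cdot 6 \sqrt{3}}{9} = \frac{196 \sqrt{3}}{3}$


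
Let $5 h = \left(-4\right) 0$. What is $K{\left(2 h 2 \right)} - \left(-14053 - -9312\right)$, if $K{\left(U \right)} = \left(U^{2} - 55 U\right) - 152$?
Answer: $4589$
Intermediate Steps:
$h = 0$ ($h = \frac{\left(-4\right) 0}{5} = \frac{1}{5} \cdot 0 = 0$)
$K{\left(U \right)} = -152 + U^{2} - 55 U$
$K{\left(2 h 2 \right)} - \left(-14053 - -9312\right) = \left(-152 + \left(2 \cdot 0 \cdot 2\right)^{2} - 55 \cdot 2 \cdot 0 \cdot 2\right) - \left(-14053 - -9312\right) = \left(-152 + \left(0 \cdot 2\right)^{2} - 55 \cdot 0 \cdot 2\right) - \left(-14053 + 9312\right) = \left(-152 + 0^{2} - 0\right) - -4741 = \left(-152 + 0 + 0\right) + 4741 = -152 + 4741 = 4589$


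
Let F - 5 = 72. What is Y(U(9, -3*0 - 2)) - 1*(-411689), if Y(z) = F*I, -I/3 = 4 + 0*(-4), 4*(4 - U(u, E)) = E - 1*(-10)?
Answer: 410765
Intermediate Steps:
U(u, E) = 3/2 - E/4 (U(u, E) = 4 - (E - 1*(-10))/4 = 4 - (E + 10)/4 = 4 - (10 + E)/4 = 4 + (-5/2 - E/4) = 3/2 - E/4)
I = -12 (I = -3*(4 + 0*(-4)) = -3*(4 + 0) = -3*4 = -12)
F = 77 (F = 5 + 72 = 77)
Y(z) = -924 (Y(z) = 77*(-12) = -924)
Y(U(9, -3*0 - 2)) - 1*(-411689) = -924 - 1*(-411689) = -924 + 411689 = 410765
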